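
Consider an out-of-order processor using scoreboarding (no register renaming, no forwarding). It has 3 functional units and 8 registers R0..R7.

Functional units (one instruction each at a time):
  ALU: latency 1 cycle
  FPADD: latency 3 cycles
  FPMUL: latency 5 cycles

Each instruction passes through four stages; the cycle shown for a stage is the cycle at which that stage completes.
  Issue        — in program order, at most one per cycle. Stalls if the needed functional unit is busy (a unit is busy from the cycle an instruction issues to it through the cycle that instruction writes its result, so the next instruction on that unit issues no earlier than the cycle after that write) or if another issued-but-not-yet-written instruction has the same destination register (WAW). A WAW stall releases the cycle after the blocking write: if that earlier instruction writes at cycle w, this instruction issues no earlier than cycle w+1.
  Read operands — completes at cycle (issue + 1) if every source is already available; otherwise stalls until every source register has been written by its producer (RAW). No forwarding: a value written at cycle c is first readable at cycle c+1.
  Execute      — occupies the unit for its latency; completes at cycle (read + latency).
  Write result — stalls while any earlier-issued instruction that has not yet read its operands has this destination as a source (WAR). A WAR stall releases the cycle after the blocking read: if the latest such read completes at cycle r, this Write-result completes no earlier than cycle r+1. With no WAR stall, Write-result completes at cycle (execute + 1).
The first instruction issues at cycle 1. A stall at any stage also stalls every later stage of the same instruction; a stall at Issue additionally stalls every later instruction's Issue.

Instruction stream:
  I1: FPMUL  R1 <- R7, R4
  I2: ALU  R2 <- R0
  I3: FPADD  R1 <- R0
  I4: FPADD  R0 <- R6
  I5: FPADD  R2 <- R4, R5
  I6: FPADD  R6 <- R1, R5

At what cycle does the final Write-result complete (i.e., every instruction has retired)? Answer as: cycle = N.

cycle = 32

t=1  I1 issues→FPMUL
t=2  I1 reads · I2 issues→ALU
t=3  I2 reads
t=4  I2 exec-done
t=5  I2 writes R2
t=7  I1 exec-done
t=8  I1 writes R1
t=9  I3 issues→FPADD
t=10  I3 reads
t=13  I3 exec-done
t=14  I3 writes R1
t=15  I4 issues→FPADD
t=16  I4 reads
t=19  I4 exec-done
t=20  I4 writes R0
t=21  I5 issues→FPADD
t=22  I5 reads
t=25  I5 exec-done
t=26  I5 writes R2
t=27  I6 issues→FPADD
t=28  I6 reads
t=31  I6 exec-done
t=32  I6 writes R6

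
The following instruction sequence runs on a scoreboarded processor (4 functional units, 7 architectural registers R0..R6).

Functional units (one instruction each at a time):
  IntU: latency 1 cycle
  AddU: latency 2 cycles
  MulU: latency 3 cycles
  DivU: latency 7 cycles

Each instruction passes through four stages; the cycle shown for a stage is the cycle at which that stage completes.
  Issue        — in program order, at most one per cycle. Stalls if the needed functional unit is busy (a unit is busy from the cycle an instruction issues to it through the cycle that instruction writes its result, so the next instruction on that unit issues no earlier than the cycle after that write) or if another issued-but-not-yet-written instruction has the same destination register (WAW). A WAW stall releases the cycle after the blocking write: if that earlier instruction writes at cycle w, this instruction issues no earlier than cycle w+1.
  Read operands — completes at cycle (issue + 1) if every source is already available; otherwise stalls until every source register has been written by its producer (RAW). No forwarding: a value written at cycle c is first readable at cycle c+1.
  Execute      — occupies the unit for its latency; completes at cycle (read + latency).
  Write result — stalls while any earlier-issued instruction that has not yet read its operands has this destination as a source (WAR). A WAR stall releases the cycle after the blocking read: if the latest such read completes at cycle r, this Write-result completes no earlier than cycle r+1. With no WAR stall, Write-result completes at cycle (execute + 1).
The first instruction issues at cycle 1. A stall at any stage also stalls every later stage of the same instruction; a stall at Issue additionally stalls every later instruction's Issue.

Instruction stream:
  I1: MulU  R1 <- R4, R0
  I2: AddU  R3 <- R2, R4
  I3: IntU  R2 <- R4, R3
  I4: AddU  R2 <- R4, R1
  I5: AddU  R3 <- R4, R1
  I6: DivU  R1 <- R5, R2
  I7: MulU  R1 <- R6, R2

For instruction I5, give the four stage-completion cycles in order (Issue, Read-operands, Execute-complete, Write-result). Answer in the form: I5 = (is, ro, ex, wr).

I5 = (15, 16, 18, 19)

1) issue 1, read 2, done 5, write 6
2) issue 2, read 3, done 5, write 6
3) issue 3, read 7, done 8, write 9  <RAW R3: wait I2 write@6>
4) issue 10, read 11, done 13, write 14  <WAW R2: wait I3 write@9>
5) issue 15, read 16, done 18, write 19  <struct: AddU busy until I4 writes@14>
6) issue 16, read 17, done 24, write 25
7) issue 26, read 27, done 30, write 31  <WAW R1: wait I6 write@25>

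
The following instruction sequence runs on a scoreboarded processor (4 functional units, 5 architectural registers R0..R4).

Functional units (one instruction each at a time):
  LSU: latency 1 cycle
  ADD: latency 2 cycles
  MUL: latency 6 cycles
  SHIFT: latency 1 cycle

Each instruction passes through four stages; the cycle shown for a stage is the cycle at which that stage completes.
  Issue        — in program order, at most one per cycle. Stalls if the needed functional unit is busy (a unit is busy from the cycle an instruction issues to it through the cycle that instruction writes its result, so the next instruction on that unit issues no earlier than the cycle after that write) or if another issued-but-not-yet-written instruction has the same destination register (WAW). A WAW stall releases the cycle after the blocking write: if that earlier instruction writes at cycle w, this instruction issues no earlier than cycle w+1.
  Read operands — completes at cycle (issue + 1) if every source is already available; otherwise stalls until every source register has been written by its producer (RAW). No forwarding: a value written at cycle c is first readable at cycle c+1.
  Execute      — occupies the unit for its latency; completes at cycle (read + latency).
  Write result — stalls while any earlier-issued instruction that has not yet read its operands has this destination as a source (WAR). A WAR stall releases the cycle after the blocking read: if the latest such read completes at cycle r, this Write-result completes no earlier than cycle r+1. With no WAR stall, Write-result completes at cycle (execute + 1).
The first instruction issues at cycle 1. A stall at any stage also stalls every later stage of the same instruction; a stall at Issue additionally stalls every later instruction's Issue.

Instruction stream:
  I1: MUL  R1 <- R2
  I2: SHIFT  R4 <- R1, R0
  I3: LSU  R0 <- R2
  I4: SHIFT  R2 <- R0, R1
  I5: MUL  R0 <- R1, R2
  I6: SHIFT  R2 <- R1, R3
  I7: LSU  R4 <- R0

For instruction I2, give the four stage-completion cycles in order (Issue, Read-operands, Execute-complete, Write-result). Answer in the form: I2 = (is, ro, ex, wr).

I1 -> (1, 2, 8, 9)
I2 -> (2, 10, 11, 12)  // RAW R1: wait I1 write@9
I3 -> (3, 4, 5, 11)  // WAR R0: wait I2 read@10
I4 -> (13, 14, 15, 16)  // struct: SHIFT busy until I2 writes@12
I5 -> (14, 17, 23, 24)  // RAW R2: wait I4 write@16
I6 -> (17, 18, 19, 20)  // struct: SHIFT busy until I4 writes@16
I7 -> (18, 25, 26, 27)  // RAW R0: wait I5 write@24

I2 = (2, 10, 11, 12)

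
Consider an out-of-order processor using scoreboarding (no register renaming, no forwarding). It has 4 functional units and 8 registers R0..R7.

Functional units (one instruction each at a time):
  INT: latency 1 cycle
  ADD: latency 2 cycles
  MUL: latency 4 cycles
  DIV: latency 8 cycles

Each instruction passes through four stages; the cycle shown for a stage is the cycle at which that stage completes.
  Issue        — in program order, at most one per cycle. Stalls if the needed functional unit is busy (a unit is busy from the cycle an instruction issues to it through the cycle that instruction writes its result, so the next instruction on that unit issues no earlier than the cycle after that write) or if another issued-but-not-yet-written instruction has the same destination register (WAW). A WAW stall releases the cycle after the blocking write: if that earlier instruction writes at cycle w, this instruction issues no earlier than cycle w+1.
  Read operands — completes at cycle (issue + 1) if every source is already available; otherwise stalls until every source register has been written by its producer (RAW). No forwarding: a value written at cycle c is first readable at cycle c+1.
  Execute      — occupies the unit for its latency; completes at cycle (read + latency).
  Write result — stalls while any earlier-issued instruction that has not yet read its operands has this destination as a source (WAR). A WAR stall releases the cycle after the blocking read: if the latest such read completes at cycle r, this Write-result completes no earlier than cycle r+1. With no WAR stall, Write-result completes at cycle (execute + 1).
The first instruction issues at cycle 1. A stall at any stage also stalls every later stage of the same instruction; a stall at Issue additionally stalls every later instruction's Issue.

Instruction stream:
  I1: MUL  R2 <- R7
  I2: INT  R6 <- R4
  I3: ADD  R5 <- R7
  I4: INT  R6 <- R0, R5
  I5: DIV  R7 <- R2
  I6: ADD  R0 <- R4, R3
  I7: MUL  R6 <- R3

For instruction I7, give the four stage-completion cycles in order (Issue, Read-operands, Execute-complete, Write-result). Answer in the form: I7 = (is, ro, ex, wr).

I1: IS=1 RO=2 EX=6 WR=7
I2: IS=2 RO=3 EX=4 WR=5
I3: IS=3 RO=4 EX=6 WR=7
I4: IS=6 RO=8 EX=9 WR=10  [struct: INT busy until I2 writes@5; RAW R5: wait I3 write@7]
I5: IS=7 RO=8 EX=16 WR=17
I6: IS=8 RO=9 EX=11 WR=12
I7: IS=11 RO=12 EX=16 WR=17  [WAW R6: wait I4 write@10]

I7 = (11, 12, 16, 17)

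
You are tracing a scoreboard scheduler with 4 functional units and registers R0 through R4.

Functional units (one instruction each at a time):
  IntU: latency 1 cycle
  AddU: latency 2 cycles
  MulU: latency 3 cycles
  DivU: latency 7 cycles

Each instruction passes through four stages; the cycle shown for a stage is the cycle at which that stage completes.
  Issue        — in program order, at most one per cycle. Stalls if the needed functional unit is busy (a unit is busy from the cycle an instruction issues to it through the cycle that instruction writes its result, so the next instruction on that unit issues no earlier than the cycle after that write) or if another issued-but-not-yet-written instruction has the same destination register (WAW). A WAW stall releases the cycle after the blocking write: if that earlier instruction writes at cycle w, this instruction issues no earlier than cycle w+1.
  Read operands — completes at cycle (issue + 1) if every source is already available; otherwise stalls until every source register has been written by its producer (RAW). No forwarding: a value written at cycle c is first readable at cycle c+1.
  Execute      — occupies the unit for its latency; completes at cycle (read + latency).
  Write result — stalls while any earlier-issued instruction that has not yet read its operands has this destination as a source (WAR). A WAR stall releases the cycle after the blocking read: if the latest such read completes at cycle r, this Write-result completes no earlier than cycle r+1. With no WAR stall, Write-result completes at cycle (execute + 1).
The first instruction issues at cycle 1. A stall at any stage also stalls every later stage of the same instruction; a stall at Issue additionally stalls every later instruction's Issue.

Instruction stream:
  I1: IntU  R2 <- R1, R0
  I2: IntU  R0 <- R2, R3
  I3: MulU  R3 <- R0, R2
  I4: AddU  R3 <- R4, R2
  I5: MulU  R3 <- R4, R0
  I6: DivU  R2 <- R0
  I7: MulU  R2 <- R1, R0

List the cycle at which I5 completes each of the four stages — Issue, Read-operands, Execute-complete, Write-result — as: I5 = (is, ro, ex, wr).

I5 = (19, 20, 23, 24)

[I1] 1/2/3/4
[I2] 5/6/7/8  (struct: IntU busy until I1 writes@4)
[I3] 6/9/12/13  (RAW R0: wait I2 write@8)
[I4] 14/15/17/18  (WAW R3: wait I3 write@13)
[I5] 19/20/23/24  (WAW R3: wait I4 write@18)
[I6] 20/21/28/29
[I7] 30/31/34/35  (WAW R2: wait I6 write@29)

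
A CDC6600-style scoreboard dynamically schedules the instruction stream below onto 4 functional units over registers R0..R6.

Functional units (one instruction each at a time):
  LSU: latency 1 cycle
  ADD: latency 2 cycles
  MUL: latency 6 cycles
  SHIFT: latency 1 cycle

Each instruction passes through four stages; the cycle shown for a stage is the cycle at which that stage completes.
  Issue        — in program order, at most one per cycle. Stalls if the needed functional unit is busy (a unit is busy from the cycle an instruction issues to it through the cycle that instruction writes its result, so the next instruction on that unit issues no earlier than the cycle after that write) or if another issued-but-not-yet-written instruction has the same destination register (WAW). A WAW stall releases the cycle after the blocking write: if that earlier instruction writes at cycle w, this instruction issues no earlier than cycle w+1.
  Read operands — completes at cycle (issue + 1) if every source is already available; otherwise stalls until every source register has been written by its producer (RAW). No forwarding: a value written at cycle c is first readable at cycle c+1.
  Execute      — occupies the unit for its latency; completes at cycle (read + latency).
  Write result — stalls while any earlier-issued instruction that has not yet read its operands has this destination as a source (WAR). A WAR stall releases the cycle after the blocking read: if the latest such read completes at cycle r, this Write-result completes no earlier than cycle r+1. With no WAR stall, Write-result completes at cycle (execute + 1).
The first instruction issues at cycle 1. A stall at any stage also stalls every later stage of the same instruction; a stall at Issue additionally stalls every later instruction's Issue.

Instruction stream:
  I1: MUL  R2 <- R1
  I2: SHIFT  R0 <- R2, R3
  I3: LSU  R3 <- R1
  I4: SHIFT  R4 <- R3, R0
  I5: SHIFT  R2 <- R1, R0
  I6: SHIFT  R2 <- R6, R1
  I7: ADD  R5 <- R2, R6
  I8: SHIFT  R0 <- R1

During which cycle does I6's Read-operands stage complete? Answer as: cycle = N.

cycle = 22

[I1] 1/2/8/9
[I2] 2/10/11/12  (RAW R2: wait I1 write@9)
[I3] 3/4/5/11  (WAR R3: wait I2 read@10)
[I4] 13/14/15/16  (struct: SHIFT busy until I2 writes@12)
[I5] 17/18/19/20  (struct: SHIFT busy until I4 writes@16)
[I6] 21/22/23/24  (struct: SHIFT busy until I5 writes@20)
[I7] 22/25/27/28  (RAW R2: wait I6 write@24)
[I8] 25/26/27/28  (struct: SHIFT busy until I6 writes@24)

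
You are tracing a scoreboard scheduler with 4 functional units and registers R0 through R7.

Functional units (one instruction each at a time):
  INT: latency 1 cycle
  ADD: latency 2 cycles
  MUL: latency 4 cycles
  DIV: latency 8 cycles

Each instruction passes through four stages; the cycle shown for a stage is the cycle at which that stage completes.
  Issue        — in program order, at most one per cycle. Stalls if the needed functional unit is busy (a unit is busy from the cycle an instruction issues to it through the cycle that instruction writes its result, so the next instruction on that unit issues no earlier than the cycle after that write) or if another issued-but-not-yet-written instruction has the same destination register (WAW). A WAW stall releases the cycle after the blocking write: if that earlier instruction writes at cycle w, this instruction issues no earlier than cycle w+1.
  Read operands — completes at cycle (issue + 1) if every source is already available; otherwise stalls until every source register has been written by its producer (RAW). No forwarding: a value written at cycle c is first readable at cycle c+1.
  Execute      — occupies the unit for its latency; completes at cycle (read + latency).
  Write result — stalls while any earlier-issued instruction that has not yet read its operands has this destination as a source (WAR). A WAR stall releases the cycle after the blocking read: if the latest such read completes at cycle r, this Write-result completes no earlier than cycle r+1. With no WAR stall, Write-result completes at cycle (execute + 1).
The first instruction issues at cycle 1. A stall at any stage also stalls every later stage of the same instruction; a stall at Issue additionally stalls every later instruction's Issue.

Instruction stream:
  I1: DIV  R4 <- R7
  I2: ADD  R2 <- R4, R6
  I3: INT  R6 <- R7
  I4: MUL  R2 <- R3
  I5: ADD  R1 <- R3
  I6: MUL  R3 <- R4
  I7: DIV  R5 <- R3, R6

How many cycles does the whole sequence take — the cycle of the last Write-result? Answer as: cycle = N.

t=1  I1 issues→DIV
t=2  I1 reads | I2 issues→ADD
t=3  I3 issues→INT
t=4  I3 reads
t=5  I3 exec-done
t=10  I1 exec-done
t=11  I1 writes R4
t=12  I2 reads
t=13  I3 writes R6
t=14  I2 exec-done
t=15  I2 writes R2
t=16  I4 issues→MUL
t=17  I4 reads | I5 issues→ADD
t=18  I5 reads
t=20  I5 exec-done
t=21  I4 exec-done | I5 writes R1
t=22  I4 writes R2
t=23  I6 issues→MUL
t=24  I6 reads | I7 issues→DIV
t=28  I6 exec-done
t=29  I6 writes R3
t=30  I7 reads
t=38  I7 exec-done
t=39  I7 writes R5

cycle = 39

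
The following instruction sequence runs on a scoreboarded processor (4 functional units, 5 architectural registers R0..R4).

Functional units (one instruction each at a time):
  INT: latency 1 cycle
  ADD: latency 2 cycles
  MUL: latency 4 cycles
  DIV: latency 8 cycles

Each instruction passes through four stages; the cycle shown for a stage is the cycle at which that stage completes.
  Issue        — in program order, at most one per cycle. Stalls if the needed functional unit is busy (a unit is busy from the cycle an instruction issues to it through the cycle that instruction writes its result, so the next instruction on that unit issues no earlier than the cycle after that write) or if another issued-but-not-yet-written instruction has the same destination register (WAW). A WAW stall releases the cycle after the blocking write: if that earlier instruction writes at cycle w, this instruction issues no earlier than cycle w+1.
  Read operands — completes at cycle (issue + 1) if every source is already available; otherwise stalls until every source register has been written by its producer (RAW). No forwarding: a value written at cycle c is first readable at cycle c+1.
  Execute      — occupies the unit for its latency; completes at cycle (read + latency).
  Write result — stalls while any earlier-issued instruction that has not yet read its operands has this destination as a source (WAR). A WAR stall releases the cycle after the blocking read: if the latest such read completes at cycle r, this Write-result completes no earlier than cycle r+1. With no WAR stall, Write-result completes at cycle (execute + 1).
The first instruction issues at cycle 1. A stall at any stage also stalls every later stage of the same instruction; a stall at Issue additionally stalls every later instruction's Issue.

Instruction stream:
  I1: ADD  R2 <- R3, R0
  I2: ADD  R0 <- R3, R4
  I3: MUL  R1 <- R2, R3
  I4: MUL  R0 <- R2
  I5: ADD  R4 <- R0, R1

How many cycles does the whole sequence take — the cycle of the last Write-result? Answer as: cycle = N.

  I1 | 1 | 2 | 4 | 5
  I2 | 6 | 7 | 9 | 10   struct: ADD busy until I1 writes@5
  I3 | 7 | 8 | 12 | 13
  I4 | 14 | 15 | 19 | 20   struct: MUL busy until I3 writes@13
  I5 | 15 | 21 | 23 | 24   RAW R0: wait I4 write@20

cycle = 24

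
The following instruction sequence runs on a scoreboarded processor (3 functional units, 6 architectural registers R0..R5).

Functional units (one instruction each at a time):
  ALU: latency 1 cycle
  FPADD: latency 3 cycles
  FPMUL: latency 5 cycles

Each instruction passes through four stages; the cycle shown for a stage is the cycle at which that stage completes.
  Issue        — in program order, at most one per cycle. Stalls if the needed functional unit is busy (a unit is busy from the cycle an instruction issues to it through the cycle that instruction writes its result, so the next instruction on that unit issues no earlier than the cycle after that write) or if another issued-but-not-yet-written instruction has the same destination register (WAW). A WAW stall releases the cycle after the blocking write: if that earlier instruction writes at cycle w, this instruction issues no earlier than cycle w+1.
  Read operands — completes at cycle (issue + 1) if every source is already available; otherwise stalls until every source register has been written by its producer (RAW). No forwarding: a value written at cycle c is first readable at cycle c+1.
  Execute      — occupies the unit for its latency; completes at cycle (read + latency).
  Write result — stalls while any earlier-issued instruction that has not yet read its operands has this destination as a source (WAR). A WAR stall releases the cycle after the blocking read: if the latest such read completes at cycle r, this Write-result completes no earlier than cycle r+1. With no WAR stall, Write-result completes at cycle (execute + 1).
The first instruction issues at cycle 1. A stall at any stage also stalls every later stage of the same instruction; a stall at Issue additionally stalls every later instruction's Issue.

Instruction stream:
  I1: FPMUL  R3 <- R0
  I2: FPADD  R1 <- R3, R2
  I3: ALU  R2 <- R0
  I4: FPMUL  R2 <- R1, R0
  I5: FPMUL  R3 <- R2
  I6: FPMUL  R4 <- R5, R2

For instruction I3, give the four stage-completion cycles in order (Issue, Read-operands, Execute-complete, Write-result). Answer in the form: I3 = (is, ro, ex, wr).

1) issue 1, read 2, done 7, write 8
2) issue 2, read 9, done 12, write 13  <RAW R3: wait I1 write@8>
3) issue 3, read 4, done 5, write 10  <WAR R2: wait I2 read@9>
4) issue 11, read 14, done 19, write 20  <WAW R2: wait I3 write@10 / RAW R1: wait I2 write@13>
5) issue 21, read 22, done 27, write 28  <struct: FPMUL busy until I4 writes@20>
6) issue 29, read 30, done 35, write 36  <struct: FPMUL busy until I5 writes@28>

I3 = (3, 4, 5, 10)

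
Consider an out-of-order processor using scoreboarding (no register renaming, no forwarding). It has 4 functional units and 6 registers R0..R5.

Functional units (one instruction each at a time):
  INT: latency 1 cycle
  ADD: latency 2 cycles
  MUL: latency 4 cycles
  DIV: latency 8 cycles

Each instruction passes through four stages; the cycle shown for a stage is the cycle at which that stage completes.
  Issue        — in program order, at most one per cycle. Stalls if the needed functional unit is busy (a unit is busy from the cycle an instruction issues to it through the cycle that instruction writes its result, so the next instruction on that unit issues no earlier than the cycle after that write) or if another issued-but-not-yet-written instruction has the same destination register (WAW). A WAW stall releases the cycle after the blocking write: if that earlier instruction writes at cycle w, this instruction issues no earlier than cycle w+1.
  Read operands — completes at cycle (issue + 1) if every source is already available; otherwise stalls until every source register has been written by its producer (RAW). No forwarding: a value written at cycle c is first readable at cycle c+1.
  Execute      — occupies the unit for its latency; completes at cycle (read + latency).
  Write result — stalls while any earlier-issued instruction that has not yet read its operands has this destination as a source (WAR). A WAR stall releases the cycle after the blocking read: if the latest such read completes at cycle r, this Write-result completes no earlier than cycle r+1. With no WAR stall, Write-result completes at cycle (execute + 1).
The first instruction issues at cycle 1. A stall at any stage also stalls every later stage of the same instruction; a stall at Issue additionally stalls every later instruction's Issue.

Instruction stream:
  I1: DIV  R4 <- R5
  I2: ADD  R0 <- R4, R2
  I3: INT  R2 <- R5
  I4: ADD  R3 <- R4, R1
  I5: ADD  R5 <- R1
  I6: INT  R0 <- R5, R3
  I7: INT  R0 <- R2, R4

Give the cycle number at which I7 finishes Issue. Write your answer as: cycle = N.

cycle = 29

  I1 | 1 | 2 | 10 | 11
  I2 | 2 | 12 | 14 | 15   RAW R4: wait I1 write@11
  I3 | 3 | 4 | 5 | 13   WAR R2: wait I2 read@12
  I4 | 16 | 17 | 19 | 20   struct: ADD busy until I2 writes@15
  I5 | 21 | 22 | 24 | 25   struct: ADD busy until I4 writes@20
  I6 | 22 | 26 | 27 | 28   RAW R5: wait I5 write@25
  I7 | 29 | 30 | 31 | 32   struct: INT busy until I6 writes@28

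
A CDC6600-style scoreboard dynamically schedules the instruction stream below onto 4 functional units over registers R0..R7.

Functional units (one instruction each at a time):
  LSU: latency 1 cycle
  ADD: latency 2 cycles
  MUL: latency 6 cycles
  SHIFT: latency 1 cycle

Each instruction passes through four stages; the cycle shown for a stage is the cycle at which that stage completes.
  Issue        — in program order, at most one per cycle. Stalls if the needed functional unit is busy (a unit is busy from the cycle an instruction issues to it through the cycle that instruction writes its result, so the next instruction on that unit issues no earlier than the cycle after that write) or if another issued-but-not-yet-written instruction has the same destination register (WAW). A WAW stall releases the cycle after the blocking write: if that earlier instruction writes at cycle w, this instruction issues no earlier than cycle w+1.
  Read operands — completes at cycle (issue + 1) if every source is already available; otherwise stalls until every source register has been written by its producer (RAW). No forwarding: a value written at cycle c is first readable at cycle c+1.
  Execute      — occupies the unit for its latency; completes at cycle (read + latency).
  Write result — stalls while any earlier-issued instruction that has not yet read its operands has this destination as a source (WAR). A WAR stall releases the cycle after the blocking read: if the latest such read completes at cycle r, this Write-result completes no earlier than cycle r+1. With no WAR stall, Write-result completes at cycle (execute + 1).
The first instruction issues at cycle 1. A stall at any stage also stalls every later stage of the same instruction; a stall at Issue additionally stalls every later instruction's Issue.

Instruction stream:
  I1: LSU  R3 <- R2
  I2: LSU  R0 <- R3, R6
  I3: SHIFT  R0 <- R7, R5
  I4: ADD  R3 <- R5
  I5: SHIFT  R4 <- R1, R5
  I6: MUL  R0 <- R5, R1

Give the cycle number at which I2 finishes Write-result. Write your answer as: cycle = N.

cycle = 8

[1] I1→LSU
[2] I1 RO
[3] I1 EX
[4] I1 WR R3
[5] I2→LSU
[6] I2 RO
[7] I2 EX
[8] I2 WR R0
[9] I3→SHIFT
[10] I3 RO · I4→ADD
[11] I3 EX · I4 RO
[12] I3 WR R0
[13] I4 EX · I5→SHIFT
[14] I4 WR R3 · I5 RO · I6→MUL
[15] I5 EX · I6 RO
[16] I5 WR R4
[21] I6 EX
[22] I6 WR R0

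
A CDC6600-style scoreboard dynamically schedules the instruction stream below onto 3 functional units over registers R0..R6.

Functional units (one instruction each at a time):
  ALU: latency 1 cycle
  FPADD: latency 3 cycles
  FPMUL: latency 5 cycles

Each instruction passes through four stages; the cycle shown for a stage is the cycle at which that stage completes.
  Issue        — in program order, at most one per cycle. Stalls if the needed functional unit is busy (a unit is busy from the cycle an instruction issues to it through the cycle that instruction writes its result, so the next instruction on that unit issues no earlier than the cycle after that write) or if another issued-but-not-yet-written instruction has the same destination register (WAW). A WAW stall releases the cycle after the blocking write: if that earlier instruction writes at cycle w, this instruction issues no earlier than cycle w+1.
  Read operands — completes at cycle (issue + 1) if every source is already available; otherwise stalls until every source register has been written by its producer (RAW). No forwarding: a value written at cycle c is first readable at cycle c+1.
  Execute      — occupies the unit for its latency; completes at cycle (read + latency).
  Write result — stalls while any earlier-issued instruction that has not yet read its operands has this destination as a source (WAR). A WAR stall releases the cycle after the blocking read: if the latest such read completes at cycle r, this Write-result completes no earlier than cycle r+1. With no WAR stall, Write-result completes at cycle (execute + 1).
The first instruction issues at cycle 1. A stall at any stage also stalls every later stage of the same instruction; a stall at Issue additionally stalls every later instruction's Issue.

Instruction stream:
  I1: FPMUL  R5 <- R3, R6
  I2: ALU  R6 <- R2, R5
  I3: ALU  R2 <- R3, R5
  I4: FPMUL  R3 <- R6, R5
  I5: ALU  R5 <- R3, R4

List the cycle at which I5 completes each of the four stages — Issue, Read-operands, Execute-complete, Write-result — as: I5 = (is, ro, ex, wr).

I1: IS=1 RO=2 EX=7 WR=8
I2: IS=2 RO=9 EX=10 WR=11  [RAW R5: wait I1 write@8]
I3: IS=12 RO=13 EX=14 WR=15  [struct: ALU busy until I2 writes@11]
I4: IS=13 RO=14 EX=19 WR=20
I5: IS=16 RO=21 EX=22 WR=23  [struct: ALU busy until I3 writes@15; RAW R3: wait I4 write@20]

I5 = (16, 21, 22, 23)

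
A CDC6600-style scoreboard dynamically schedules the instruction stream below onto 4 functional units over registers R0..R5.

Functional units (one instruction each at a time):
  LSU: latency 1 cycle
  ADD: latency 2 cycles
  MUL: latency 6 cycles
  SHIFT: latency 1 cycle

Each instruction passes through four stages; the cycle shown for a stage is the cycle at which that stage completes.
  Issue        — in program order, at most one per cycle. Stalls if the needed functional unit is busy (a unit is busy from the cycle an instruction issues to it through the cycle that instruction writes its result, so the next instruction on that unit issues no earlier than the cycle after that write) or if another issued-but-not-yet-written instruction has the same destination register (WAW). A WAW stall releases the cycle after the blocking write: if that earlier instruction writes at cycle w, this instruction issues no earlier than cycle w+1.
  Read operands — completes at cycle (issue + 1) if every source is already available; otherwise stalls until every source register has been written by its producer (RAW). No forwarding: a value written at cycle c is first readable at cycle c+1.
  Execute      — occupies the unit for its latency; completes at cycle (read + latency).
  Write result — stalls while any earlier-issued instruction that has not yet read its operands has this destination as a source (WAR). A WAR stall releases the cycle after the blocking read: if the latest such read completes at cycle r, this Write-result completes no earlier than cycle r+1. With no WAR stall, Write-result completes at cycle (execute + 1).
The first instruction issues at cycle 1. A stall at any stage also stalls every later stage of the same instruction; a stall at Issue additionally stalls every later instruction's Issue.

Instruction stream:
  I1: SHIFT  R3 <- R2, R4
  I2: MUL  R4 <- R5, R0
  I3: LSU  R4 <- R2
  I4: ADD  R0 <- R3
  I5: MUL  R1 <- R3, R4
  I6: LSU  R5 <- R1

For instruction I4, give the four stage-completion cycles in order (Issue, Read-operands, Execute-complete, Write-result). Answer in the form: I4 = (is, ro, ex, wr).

I1 -> (1, 2, 3, 4)
I2 -> (2, 3, 9, 10)
I3 -> (11, 12, 13, 14)  // WAW R4: wait I2 write@10
I4 -> (12, 13, 15, 16)
I5 -> (13, 15, 21, 22)  // RAW R4: wait I3 write@14
I6 -> (15, 23, 24, 25)  // struct: LSU busy until I3 writes@14, RAW R1: wait I5 write@22

I4 = (12, 13, 15, 16)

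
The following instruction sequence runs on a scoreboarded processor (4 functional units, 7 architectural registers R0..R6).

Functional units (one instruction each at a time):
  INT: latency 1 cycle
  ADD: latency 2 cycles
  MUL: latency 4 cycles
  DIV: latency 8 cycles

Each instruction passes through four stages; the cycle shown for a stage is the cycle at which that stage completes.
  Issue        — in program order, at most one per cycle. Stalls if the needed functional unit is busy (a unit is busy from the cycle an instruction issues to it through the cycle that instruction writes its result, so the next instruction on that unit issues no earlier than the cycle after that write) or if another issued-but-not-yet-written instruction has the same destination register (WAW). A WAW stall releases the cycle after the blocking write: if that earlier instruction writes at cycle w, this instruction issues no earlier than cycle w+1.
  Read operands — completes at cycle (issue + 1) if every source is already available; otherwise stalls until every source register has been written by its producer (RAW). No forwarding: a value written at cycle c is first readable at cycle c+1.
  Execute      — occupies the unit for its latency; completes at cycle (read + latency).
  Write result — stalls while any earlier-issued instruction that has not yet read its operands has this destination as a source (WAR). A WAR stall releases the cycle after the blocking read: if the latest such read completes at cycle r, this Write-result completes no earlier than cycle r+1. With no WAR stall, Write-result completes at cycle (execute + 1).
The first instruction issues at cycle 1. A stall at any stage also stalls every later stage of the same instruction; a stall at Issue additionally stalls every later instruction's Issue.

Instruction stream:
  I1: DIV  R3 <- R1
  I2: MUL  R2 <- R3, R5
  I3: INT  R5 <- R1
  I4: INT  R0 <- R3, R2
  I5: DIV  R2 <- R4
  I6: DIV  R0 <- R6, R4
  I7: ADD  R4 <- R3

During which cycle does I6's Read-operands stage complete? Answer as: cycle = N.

[1] issue I1 (DIV)
[2] I1 read-ops · issue I2 (MUL)
[3] issue I3 (INT)
[4] I3 read-ops
[5] I3 finished on INT
[10] I1 finished on DIV
[11] I1→R3
[12] I2 read-ops
[13] I3→R5
[14] issue I4 (INT)
[16] I2 finished on MUL
[17] I2→R2
[18] I4 read-ops · issue I5 (DIV)
[19] I4 finished on INT · I5 read-ops
[20] I4→R0
[27] I5 finished on DIV
[28] I5→R2
[29] issue I6 (DIV)
[30] I6 read-ops · issue I7 (ADD)
[31] I7 read-ops
[33] I7 finished on ADD
[34] I7→R4
[38] I6 finished on DIV
[39] I6→R0

cycle = 30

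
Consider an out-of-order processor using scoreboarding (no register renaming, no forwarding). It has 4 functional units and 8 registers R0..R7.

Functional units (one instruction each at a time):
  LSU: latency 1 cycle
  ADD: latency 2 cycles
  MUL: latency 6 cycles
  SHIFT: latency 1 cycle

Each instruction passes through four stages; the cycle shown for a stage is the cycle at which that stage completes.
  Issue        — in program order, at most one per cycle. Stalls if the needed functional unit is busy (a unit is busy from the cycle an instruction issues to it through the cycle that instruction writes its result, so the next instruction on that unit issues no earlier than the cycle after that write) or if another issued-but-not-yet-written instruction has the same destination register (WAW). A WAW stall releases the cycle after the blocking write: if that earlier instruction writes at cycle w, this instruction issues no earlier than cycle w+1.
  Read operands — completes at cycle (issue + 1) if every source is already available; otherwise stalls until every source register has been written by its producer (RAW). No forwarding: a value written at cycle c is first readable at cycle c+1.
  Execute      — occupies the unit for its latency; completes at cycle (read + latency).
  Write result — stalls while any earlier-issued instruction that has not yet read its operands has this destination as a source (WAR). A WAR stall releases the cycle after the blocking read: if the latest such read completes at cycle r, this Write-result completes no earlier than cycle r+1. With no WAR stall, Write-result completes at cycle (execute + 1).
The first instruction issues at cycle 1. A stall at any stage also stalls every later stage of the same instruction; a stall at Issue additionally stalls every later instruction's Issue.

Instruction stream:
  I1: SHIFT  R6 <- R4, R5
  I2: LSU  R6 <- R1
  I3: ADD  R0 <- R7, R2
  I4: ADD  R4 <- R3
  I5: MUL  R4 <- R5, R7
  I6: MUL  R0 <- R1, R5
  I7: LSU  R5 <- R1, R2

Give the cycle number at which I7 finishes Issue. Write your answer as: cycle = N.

cycle = 26

I1 -> (1, 2, 3, 4)
I2 -> (5, 6, 7, 8)  // WAW R6: wait I1 write@4
I3 -> (6, 7, 9, 10)
I4 -> (11, 12, 14, 15)  // struct: ADD busy until I3 writes@10
I5 -> (16, 17, 23, 24)  // WAW R4: wait I4 write@15
I6 -> (25, 26, 32, 33)  // struct: MUL busy until I5 writes@24
I7 -> (26, 27, 28, 29)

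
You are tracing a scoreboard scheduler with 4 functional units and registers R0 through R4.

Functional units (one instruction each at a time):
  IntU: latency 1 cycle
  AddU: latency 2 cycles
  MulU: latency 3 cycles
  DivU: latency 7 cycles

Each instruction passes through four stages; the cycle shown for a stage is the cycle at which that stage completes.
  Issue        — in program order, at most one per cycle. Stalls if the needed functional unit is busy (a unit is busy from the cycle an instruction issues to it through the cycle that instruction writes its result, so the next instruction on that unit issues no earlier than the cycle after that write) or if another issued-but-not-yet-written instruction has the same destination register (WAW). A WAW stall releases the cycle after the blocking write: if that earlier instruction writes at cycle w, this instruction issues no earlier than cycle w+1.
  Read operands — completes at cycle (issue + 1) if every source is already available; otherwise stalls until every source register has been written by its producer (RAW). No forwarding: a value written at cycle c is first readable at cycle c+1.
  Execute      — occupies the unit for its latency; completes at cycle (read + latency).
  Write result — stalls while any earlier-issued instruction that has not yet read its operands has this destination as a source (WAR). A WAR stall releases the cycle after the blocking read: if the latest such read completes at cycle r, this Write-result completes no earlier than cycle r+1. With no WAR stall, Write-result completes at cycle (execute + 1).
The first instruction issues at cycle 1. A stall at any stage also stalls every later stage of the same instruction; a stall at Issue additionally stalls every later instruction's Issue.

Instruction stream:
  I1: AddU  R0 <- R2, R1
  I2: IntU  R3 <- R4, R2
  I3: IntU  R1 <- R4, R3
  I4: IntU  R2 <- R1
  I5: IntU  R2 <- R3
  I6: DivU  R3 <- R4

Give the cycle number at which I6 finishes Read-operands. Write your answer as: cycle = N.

cycle = 16

[1] I1→AddU
[2] I1 RO | I2→IntU
[3] I2 RO
[4] I1 EX | I2 EX
[5] I1 WR R0 | I2 WR R3
[6] I3→IntU
[7] I3 RO
[8] I3 EX
[9] I3 WR R1
[10] I4→IntU
[11] I4 RO
[12] I4 EX
[13] I4 WR R2
[14] I5→IntU
[15] I5 RO | I6→DivU
[16] I5 EX | I6 RO
[17] I5 WR R2
[23] I6 EX
[24] I6 WR R3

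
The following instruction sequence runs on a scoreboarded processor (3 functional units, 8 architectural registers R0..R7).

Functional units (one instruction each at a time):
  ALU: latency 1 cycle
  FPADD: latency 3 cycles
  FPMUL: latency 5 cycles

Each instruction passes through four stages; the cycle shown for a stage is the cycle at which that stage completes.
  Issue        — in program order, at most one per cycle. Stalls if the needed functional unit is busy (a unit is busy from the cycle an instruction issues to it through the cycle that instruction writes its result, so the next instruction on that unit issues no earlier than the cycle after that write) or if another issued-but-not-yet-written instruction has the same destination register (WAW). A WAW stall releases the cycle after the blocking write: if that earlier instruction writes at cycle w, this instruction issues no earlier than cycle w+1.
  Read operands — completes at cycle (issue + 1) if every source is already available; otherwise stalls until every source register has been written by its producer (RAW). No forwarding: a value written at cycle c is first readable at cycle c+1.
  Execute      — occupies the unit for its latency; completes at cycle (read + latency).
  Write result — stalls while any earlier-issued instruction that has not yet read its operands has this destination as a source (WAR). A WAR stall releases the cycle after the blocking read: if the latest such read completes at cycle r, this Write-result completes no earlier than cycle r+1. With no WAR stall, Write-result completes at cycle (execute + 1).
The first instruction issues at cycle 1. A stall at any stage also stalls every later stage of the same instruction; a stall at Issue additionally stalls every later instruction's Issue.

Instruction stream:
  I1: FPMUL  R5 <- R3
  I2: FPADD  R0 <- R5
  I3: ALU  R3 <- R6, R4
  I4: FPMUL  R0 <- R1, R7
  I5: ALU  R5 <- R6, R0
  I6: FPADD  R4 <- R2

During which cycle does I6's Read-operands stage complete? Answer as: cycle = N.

cycle = 17

I1: IS=1 RO=2 EX=7 WR=8
I2: IS=2 RO=9 EX=12 WR=13  [RAW R5: wait I1 write@8]
I3: IS=3 RO=4 EX=5 WR=6
I4: IS=14 RO=15 EX=20 WR=21  [WAW R0: wait I2 write@13]
I5: IS=15 RO=22 EX=23 WR=24  [RAW R0: wait I4 write@21]
I6: IS=16 RO=17 EX=20 WR=21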